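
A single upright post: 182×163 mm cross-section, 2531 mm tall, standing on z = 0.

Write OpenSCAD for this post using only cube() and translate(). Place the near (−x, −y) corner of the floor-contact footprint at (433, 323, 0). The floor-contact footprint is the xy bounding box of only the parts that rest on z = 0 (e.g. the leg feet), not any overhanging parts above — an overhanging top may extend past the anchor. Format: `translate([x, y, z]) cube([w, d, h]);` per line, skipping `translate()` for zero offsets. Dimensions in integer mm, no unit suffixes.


translate([433, 323, 0]) cube([182, 163, 2531]);


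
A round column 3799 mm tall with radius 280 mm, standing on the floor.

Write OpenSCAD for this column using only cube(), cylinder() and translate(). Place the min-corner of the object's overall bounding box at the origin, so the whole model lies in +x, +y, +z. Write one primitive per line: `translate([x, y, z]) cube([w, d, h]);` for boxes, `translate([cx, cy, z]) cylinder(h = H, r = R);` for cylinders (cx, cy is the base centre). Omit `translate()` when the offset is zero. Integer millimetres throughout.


translate([280, 280, 0]) cylinder(h = 3799, r = 280);


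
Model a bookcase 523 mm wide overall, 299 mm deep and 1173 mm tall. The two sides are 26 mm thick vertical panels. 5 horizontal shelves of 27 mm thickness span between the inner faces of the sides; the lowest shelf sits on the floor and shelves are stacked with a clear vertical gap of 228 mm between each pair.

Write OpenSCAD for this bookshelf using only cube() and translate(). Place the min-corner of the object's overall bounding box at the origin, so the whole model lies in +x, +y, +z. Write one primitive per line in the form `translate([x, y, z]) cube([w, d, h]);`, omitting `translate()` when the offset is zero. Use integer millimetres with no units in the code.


cube([26, 299, 1173]);
translate([497, 0, 0]) cube([26, 299, 1173]);
translate([26, 0, 0]) cube([471, 299, 27]);
translate([26, 0, 255]) cube([471, 299, 27]);
translate([26, 0, 510]) cube([471, 299, 27]);
translate([26, 0, 765]) cube([471, 299, 27]);
translate([26, 0, 1020]) cube([471, 299, 27]);


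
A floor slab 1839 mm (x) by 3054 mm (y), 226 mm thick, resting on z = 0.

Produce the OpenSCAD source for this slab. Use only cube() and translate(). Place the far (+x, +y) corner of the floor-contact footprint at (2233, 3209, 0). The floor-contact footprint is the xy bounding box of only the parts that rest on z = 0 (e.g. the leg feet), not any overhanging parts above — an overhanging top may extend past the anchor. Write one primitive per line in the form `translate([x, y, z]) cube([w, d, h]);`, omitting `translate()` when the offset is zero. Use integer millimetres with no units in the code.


translate([394, 155, 0]) cube([1839, 3054, 226]);


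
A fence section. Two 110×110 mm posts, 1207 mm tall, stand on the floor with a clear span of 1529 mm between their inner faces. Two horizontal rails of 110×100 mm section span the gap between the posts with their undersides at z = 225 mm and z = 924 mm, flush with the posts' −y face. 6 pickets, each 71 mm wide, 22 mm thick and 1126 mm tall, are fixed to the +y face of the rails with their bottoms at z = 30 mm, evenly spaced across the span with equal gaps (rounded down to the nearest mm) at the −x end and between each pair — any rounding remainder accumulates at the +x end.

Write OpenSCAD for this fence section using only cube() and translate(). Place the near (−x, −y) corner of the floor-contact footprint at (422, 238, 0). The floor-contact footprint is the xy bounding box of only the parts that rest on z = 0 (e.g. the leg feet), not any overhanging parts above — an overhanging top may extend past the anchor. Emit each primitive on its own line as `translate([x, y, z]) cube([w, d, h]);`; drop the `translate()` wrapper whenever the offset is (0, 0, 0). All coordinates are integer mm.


translate([422, 238, 0]) cube([110, 110, 1207]);
translate([2061, 238, 0]) cube([110, 110, 1207]);
translate([532, 238, 225]) cube([1529, 110, 100]);
translate([532, 238, 924]) cube([1529, 110, 100]);
translate([689, 348, 30]) cube([71, 22, 1126]);
translate([917, 348, 30]) cube([71, 22, 1126]);
translate([1145, 348, 30]) cube([71, 22, 1126]);
translate([1373, 348, 30]) cube([71, 22, 1126]);
translate([1601, 348, 30]) cube([71, 22, 1126]);
translate([1829, 348, 30]) cube([71, 22, 1126]);


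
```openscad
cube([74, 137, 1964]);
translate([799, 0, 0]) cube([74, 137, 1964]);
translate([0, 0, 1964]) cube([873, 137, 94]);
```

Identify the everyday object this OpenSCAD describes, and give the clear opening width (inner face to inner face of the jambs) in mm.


A door frame. The clear opening width is 725 mm.

Two 1964 mm tall posts with a header on top — a door frame. The left jamb is 74 mm wide at x = 0; the right jamb starts at x = 799. The clear opening is 799 − 74 = 725 mm.


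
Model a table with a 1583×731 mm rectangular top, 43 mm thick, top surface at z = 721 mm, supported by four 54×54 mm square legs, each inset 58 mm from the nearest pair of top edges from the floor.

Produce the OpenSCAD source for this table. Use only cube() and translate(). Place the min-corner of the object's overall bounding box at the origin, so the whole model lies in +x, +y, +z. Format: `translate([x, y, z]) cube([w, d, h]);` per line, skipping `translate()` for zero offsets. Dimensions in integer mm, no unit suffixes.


translate([0, 0, 678]) cube([1583, 731, 43]);
translate([58, 58, 0]) cube([54, 54, 678]);
translate([1471, 58, 0]) cube([54, 54, 678]);
translate([58, 619, 0]) cube([54, 54, 678]);
translate([1471, 619, 0]) cube([54, 54, 678]);


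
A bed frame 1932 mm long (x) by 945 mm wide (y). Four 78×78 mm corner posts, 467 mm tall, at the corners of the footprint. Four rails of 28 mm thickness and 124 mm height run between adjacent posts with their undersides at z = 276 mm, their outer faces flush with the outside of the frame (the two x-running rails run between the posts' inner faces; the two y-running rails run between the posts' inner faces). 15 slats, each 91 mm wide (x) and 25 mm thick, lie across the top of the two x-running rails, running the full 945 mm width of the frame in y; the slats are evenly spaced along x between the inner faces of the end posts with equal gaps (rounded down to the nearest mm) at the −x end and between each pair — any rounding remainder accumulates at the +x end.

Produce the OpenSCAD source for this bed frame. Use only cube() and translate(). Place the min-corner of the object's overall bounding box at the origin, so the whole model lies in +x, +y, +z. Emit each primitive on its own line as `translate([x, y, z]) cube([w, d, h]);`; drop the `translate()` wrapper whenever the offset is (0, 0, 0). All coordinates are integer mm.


cube([78, 78, 467]);
translate([0, 867, 0]) cube([78, 78, 467]);
translate([1854, 0, 0]) cube([78, 78, 467]);
translate([1854, 867, 0]) cube([78, 78, 467]);
translate([78, 0, 276]) cube([1776, 28, 124]);
translate([78, 917, 276]) cube([1776, 28, 124]);
translate([0, 78, 276]) cube([28, 789, 124]);
translate([1904, 78, 276]) cube([28, 789, 124]);
translate([103, 0, 400]) cube([91, 945, 25]);
translate([219, 0, 400]) cube([91, 945, 25]);
translate([335, 0, 400]) cube([91, 945, 25]);
translate([451, 0, 400]) cube([91, 945, 25]);
translate([567, 0, 400]) cube([91, 945, 25]);
translate([683, 0, 400]) cube([91, 945, 25]);
translate([799, 0, 400]) cube([91, 945, 25]);
translate([915, 0, 400]) cube([91, 945, 25]);
translate([1031, 0, 400]) cube([91, 945, 25]);
translate([1147, 0, 400]) cube([91, 945, 25]);
translate([1263, 0, 400]) cube([91, 945, 25]);
translate([1379, 0, 400]) cube([91, 945, 25]);
translate([1495, 0, 400]) cube([91, 945, 25]);
translate([1611, 0, 400]) cube([91, 945, 25]);
translate([1727, 0, 400]) cube([91, 945, 25]);


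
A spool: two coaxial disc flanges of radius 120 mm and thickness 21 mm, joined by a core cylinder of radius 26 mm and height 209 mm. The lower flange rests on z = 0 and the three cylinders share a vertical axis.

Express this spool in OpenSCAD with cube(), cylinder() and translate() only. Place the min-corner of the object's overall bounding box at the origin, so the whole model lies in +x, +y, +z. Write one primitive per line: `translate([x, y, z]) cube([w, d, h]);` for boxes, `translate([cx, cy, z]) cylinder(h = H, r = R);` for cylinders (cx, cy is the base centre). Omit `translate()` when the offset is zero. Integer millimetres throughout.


translate([120, 120, 0]) cylinder(h = 21, r = 120);
translate([120, 120, 21]) cylinder(h = 209, r = 26);
translate([120, 120, 230]) cylinder(h = 21, r = 120);


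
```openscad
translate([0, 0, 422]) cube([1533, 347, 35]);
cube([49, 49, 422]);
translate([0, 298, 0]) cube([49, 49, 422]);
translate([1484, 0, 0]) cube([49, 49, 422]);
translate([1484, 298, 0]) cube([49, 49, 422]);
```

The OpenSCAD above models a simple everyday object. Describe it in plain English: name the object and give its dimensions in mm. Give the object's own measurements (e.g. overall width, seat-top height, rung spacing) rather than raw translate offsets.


A long wooden bench with a 1533 mm (x) × 347 mm (y) seat, 35 mm thick, its top surface 457 mm above the floor. Four 49 mm square legs at the seat corners, flush with the edges, run from z = 0 to the seat underside.


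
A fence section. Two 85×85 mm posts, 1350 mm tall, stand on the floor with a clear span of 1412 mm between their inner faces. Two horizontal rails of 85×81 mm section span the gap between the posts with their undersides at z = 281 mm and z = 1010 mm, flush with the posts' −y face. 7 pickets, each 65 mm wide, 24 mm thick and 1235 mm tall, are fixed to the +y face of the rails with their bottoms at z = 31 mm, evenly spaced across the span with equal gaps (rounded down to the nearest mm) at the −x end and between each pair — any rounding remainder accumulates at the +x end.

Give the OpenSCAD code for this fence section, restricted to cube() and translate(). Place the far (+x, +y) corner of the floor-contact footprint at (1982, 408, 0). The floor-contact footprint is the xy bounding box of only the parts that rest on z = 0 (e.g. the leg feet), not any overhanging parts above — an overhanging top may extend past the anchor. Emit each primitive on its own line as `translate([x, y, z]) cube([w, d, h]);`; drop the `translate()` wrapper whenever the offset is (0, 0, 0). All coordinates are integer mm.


translate([400, 323, 0]) cube([85, 85, 1350]);
translate([1897, 323, 0]) cube([85, 85, 1350]);
translate([485, 323, 281]) cube([1412, 85, 81]);
translate([485, 323, 1010]) cube([1412, 85, 81]);
translate([604, 408, 31]) cube([65, 24, 1235]);
translate([788, 408, 31]) cube([65, 24, 1235]);
translate([972, 408, 31]) cube([65, 24, 1235]);
translate([1156, 408, 31]) cube([65, 24, 1235]);
translate([1340, 408, 31]) cube([65, 24, 1235]);
translate([1524, 408, 31]) cube([65, 24, 1235]);
translate([1708, 408, 31]) cube([65, 24, 1235]);


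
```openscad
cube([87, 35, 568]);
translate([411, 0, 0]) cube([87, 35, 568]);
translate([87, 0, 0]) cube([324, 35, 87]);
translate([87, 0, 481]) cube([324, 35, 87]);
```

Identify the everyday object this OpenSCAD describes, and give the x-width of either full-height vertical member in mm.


A picture frame. The border width is 87 mm.

Four thin pieces enclosing a rectangular opening — a picture frame. The two full-height stiles are 568 mm tall; the top rail sits at z = 481 and is 87 mm tall, so the border above the opening is 568 − 481 = 87 mm, matching the stile x-width.


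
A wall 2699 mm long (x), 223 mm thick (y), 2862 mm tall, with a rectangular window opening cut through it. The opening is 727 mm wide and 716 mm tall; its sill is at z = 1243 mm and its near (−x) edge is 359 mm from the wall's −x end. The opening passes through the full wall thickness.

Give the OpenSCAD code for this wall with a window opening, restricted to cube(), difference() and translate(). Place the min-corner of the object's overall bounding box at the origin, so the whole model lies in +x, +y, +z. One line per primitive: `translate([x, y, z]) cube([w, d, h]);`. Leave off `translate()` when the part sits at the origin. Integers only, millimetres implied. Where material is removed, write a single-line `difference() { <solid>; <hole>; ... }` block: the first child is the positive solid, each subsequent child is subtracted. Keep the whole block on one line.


difference() { cube([2699, 223, 2862]); translate([359, 0, 1243]) cube([727, 223, 716]); }


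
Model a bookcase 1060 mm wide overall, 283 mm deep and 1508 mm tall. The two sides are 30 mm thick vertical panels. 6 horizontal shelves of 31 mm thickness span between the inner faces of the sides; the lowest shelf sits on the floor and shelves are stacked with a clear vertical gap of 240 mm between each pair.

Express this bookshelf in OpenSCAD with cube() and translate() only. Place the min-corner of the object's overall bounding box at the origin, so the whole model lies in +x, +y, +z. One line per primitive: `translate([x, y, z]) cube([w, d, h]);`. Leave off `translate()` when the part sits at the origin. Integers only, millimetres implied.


cube([30, 283, 1508]);
translate([1030, 0, 0]) cube([30, 283, 1508]);
translate([30, 0, 0]) cube([1000, 283, 31]);
translate([30, 0, 271]) cube([1000, 283, 31]);
translate([30, 0, 542]) cube([1000, 283, 31]);
translate([30, 0, 813]) cube([1000, 283, 31]);
translate([30, 0, 1084]) cube([1000, 283, 31]);
translate([30, 0, 1355]) cube([1000, 283, 31]);


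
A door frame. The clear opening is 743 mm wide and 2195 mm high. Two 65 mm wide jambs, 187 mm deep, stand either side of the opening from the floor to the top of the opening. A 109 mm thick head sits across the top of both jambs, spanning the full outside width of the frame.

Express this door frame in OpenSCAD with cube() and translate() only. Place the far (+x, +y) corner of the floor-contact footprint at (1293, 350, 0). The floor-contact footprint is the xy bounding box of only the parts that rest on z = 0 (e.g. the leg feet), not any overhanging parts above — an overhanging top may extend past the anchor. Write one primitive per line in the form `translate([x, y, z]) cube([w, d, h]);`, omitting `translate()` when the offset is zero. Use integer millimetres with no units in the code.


translate([420, 163, 0]) cube([65, 187, 2195]);
translate([1228, 163, 0]) cube([65, 187, 2195]);
translate([420, 163, 2195]) cube([873, 187, 109]);


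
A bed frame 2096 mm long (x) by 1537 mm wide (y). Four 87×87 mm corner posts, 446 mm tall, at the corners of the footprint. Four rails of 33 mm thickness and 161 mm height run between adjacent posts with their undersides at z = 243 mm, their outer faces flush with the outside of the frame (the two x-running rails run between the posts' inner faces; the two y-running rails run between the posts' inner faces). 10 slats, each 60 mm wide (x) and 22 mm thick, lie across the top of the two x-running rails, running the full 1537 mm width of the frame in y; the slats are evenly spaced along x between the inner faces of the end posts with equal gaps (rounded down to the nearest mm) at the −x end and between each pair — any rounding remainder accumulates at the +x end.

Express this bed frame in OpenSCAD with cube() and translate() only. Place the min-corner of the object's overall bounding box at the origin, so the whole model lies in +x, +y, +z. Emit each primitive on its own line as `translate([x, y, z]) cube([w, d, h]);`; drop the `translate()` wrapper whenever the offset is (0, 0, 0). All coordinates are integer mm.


cube([87, 87, 446]);
translate([0, 1450, 0]) cube([87, 87, 446]);
translate([2009, 0, 0]) cube([87, 87, 446]);
translate([2009, 1450, 0]) cube([87, 87, 446]);
translate([87, 0, 243]) cube([1922, 33, 161]);
translate([87, 1504, 243]) cube([1922, 33, 161]);
translate([0, 87, 243]) cube([33, 1363, 161]);
translate([2063, 87, 243]) cube([33, 1363, 161]);
translate([207, 0, 404]) cube([60, 1537, 22]);
translate([387, 0, 404]) cube([60, 1537, 22]);
translate([567, 0, 404]) cube([60, 1537, 22]);
translate([747, 0, 404]) cube([60, 1537, 22]);
translate([927, 0, 404]) cube([60, 1537, 22]);
translate([1107, 0, 404]) cube([60, 1537, 22]);
translate([1287, 0, 404]) cube([60, 1537, 22]);
translate([1467, 0, 404]) cube([60, 1537, 22]);
translate([1647, 0, 404]) cube([60, 1537, 22]);
translate([1827, 0, 404]) cube([60, 1537, 22]);


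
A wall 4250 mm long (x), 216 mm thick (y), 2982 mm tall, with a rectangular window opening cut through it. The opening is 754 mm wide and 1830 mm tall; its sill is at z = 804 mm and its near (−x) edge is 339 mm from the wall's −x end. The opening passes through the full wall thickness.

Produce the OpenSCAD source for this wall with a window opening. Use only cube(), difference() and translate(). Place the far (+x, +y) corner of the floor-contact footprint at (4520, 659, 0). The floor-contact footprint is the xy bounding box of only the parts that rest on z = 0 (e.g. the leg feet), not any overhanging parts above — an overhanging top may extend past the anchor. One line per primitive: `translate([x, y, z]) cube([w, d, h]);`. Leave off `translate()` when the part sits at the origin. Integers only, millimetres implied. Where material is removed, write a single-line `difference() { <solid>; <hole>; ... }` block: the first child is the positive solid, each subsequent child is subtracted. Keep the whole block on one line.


difference() { translate([270, 443, 0]) cube([4250, 216, 2982]); translate([609, 443, 804]) cube([754, 216, 1830]); }


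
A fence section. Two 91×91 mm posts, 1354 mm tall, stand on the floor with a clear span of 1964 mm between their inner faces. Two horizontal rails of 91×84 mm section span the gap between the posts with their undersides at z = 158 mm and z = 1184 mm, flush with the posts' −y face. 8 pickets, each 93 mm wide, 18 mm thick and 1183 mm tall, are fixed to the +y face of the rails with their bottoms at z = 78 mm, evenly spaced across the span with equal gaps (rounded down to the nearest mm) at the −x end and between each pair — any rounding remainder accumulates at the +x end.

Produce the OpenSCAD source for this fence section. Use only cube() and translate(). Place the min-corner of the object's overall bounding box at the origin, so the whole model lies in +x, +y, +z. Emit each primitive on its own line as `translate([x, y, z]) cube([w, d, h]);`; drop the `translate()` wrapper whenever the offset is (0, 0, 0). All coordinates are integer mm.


cube([91, 91, 1354]);
translate([2055, 0, 0]) cube([91, 91, 1354]);
translate([91, 0, 158]) cube([1964, 91, 84]);
translate([91, 0, 1184]) cube([1964, 91, 84]);
translate([226, 91, 78]) cube([93, 18, 1183]);
translate([454, 91, 78]) cube([93, 18, 1183]);
translate([682, 91, 78]) cube([93, 18, 1183]);
translate([910, 91, 78]) cube([93, 18, 1183]);
translate([1138, 91, 78]) cube([93, 18, 1183]);
translate([1366, 91, 78]) cube([93, 18, 1183]);
translate([1594, 91, 78]) cube([93, 18, 1183]);
translate([1822, 91, 78]) cube([93, 18, 1183]);


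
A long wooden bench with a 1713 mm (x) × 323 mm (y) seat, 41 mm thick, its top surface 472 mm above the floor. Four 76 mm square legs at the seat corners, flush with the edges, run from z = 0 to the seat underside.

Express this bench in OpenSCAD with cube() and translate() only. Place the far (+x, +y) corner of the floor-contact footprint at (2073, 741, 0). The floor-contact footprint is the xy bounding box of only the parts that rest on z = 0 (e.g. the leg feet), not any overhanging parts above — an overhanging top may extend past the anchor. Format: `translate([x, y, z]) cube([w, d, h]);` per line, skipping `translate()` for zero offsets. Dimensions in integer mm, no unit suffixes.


// leg_h = 472 − 41 = 431
translate([360, 418, 431]) cube([1713, 323, 41]);
translate([360, 418, 0]) cube([76, 76, 431]);
translate([360, 665, 0]) cube([76, 76, 431]);
translate([1997, 418, 0]) cube([76, 76, 431]);
translate([1997, 665, 0]) cube([76, 76, 431]);


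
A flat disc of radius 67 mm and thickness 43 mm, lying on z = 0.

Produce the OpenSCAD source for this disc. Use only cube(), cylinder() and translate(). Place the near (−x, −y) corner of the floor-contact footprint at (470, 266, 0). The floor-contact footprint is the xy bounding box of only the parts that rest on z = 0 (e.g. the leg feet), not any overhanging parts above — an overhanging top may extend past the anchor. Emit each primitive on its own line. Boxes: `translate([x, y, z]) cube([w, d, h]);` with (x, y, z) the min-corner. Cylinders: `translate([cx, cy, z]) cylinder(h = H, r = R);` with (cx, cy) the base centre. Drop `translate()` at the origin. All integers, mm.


translate([537, 333, 0]) cylinder(h = 43, r = 67);


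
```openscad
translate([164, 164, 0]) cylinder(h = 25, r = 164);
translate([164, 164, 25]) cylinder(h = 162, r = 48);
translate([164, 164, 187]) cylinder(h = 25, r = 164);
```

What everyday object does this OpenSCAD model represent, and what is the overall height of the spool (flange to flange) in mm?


A spool. The overall height is 212 mm.

Three coaxial cylinders, large–small–large — a spool. Two 25 mm flanges and a 162 mm core give 25 + 162 + 25 = 212 mm.


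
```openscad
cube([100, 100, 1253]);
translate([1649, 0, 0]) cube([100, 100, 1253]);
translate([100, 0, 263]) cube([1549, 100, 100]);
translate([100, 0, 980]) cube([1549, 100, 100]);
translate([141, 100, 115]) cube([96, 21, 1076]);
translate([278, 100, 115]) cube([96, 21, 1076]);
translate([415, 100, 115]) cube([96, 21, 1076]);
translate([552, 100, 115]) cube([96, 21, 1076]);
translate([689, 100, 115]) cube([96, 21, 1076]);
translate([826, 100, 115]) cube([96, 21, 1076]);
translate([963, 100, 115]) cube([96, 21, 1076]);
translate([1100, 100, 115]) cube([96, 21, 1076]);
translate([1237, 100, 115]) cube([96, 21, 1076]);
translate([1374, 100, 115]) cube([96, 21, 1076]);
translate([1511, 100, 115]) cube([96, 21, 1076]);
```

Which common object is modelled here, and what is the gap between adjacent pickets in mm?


A fence section. The picket gap is 41 mm.

Two posts, two rails, 11 pickets — a fence section. Span 1549 mm holds 11 pickets of 96 mm with 12 equal gaps: ⌊(1549 − 11·96) / 12⌋ = 41 mm.


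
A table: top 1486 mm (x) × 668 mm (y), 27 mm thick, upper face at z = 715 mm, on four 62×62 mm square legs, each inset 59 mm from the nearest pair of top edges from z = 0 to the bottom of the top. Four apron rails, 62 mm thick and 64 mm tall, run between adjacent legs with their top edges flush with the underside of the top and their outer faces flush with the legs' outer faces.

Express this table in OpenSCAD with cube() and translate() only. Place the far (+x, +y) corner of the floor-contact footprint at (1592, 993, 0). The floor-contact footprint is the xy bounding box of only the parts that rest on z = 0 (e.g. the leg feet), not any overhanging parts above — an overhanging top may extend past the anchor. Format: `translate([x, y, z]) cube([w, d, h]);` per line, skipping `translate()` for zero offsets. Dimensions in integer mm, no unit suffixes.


// leg_h = 715 - 27 = 688
// apron z = 688 - 64 = 624
translate([165, 384, 688]) cube([1486, 668, 27]);
translate([224, 443, 0]) cube([62, 62, 688]);
translate([1530, 443, 0]) cube([62, 62, 688]);
translate([224, 931, 0]) cube([62, 62, 688]);
translate([1530, 931, 0]) cube([62, 62, 688]);
translate([286, 443, 624]) cube([1244, 62, 64]);
translate([286, 931, 624]) cube([1244, 62, 64]);
translate([224, 505, 624]) cube([62, 426, 64]);
translate([1530, 505, 624]) cube([62, 426, 64]);


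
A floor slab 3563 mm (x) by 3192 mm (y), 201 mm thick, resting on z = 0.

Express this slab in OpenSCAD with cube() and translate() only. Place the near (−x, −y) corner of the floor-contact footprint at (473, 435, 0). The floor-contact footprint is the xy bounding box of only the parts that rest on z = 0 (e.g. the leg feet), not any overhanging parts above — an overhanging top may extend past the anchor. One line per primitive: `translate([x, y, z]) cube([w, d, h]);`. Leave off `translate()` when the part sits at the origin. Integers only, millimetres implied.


translate([473, 435, 0]) cube([3563, 3192, 201]);


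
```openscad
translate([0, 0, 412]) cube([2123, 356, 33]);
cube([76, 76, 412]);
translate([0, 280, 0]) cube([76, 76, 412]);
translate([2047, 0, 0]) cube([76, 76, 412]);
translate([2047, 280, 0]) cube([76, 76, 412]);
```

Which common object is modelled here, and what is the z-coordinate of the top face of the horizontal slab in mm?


A bench. The seat-top height is 445 mm.

A long slab on four corner posts — a bench. The slab sits at z = 412 with thickness 33, so the top is 412 + 33 = 445 mm.


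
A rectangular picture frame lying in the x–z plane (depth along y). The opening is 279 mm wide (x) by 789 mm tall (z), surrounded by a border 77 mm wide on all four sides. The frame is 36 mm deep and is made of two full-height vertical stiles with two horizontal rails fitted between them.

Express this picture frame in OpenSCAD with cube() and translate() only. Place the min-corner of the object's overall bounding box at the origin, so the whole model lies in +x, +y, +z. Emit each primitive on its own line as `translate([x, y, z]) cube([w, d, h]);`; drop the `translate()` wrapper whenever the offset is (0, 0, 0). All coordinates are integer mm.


cube([77, 36, 943]);
translate([356, 0, 0]) cube([77, 36, 943]);
translate([77, 0, 0]) cube([279, 36, 77]);
translate([77, 0, 866]) cube([279, 36, 77]);


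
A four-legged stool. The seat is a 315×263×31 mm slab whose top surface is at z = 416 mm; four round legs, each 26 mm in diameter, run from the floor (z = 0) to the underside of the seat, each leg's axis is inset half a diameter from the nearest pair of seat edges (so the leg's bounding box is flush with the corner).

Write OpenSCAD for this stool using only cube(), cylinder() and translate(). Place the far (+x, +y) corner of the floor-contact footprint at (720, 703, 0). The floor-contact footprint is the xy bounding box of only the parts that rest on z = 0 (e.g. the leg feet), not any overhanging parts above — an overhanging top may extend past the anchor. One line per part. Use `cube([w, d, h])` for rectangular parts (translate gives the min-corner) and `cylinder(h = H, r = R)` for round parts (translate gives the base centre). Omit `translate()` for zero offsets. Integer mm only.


translate([405, 440, 385]) cube([315, 263, 31]);
translate([418, 453, 0]) cylinder(h = 385, r = 13);
translate([707, 453, 0]) cylinder(h = 385, r = 13);
translate([418, 690, 0]) cylinder(h = 385, r = 13);
translate([707, 690, 0]) cylinder(h = 385, r = 13);


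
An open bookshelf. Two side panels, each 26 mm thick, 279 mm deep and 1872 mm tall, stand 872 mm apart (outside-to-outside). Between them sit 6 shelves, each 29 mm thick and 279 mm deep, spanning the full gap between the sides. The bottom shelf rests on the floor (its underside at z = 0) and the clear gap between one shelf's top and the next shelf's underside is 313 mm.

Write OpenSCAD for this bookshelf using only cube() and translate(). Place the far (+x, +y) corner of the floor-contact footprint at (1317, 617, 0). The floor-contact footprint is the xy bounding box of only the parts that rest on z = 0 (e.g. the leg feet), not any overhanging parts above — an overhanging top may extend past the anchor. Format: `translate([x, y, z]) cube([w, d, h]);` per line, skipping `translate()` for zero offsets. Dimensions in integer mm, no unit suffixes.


translate([445, 338, 0]) cube([26, 279, 1872]);
translate([1291, 338, 0]) cube([26, 279, 1872]);
translate([471, 338, 0]) cube([820, 279, 29]);
translate([471, 338, 342]) cube([820, 279, 29]);
translate([471, 338, 684]) cube([820, 279, 29]);
translate([471, 338, 1026]) cube([820, 279, 29]);
translate([471, 338, 1368]) cube([820, 279, 29]);
translate([471, 338, 1710]) cube([820, 279, 29]);


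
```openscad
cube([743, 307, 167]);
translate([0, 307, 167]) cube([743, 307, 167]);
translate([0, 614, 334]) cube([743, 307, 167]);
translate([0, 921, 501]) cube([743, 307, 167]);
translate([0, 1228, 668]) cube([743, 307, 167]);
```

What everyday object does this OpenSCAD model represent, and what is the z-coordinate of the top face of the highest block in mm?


A staircase. The total rise is 835 mm.

5 identical blocks, each offset up and back from the previous — a staircase. Each step is 167 mm tall and there are 5 of them, so the total rise is 5 × 167 = 835 mm.


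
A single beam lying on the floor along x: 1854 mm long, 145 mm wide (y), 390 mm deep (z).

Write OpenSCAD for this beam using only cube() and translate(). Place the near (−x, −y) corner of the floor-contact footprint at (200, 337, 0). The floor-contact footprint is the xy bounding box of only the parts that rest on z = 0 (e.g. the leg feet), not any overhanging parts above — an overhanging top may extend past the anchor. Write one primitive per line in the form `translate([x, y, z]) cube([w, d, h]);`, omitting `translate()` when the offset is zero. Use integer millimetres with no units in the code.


translate([200, 337, 0]) cube([1854, 145, 390]);


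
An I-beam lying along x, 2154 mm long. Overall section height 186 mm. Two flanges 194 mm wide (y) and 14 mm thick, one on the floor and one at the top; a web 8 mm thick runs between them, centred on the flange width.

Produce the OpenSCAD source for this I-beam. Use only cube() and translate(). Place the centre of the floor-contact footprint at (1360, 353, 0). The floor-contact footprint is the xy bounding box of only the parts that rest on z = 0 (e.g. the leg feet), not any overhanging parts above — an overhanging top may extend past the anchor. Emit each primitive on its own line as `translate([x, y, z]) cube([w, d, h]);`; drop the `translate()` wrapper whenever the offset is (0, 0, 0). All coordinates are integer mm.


translate([283, 256, 0]) cube([2154, 194, 14]);
translate([283, 349, 14]) cube([2154, 8, 158]);
translate([283, 256, 172]) cube([2154, 194, 14]);


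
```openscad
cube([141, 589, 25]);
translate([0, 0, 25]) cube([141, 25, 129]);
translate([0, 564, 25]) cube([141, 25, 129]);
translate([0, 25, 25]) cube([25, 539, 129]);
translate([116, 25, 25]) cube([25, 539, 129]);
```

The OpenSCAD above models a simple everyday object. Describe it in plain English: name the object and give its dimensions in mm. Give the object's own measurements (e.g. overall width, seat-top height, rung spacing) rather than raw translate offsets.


An open-topped rectangular box: outside dimensions 141×589×154 mm, with a uniform wall and base thickness of 25 mm. The base is a full 141×589 slab on the floor; four walls sit on top of the base. The front and back walls (the −y and +y sides) span the full width; the two side walls fit between them.


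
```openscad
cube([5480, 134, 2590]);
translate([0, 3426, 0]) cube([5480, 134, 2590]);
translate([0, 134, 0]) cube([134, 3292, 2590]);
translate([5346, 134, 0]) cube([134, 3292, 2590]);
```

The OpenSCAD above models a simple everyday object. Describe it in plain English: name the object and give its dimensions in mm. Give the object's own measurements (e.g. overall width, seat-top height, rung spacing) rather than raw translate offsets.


The wall frame of a small rectangular building: four walls, each 2590 mm tall and 134 mm thick, enclosing a footprint 5480 mm (x) by 3560 mm (y) outside-to-outside, with no floor or roof. The front and back walls (the −y and +y sides) span the full width; the two side walls fit between them.


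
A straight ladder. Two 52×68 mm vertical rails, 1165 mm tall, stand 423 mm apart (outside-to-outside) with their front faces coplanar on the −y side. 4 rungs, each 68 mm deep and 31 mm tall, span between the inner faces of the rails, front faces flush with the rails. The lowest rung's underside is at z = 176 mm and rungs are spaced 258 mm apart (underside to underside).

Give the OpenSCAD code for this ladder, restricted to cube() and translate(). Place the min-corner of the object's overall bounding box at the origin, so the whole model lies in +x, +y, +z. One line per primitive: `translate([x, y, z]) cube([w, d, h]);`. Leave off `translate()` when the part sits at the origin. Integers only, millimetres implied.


// rung span = 423 - 2*52 = 319
// rung[k] z = 176 + k*258
cube([52, 68, 1165]);
translate([371, 0, 0]) cube([52, 68, 1165]);
translate([52, 0, 176]) cube([319, 68, 31]);
translate([52, 0, 434]) cube([319, 68, 31]);
translate([52, 0, 692]) cube([319, 68, 31]);
translate([52, 0, 950]) cube([319, 68, 31]);


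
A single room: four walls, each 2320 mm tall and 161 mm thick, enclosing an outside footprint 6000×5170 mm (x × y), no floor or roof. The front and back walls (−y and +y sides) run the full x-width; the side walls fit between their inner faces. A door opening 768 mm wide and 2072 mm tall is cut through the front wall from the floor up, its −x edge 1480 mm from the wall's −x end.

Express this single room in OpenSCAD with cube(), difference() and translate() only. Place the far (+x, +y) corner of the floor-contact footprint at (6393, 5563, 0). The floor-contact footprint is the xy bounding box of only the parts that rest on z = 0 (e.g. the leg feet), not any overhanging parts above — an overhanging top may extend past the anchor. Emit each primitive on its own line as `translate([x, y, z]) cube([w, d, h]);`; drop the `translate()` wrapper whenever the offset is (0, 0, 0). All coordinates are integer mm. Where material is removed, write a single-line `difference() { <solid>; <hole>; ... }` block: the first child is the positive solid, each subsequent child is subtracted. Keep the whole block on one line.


difference() { translate([393, 393, 0]) cube([6000, 161, 2320]); translate([1873, 393, 0]) cube([768, 161, 2072]); }
translate([393, 5402, 0]) cube([6000, 161, 2320]);
translate([393, 554, 0]) cube([161, 4848, 2320]);
translate([6232, 554, 0]) cube([161, 4848, 2320]);


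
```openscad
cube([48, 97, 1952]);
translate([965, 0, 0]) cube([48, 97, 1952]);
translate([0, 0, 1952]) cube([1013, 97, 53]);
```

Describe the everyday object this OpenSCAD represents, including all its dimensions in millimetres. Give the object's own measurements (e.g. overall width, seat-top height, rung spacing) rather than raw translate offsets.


A door frame. The clear opening is 917 mm wide and 1952 mm high. Two 48 mm wide jambs, 97 mm deep, stand either side of the opening from the floor to the top of the opening. A 53 mm thick head sits across the top of both jambs, spanning the full outside width of the frame.


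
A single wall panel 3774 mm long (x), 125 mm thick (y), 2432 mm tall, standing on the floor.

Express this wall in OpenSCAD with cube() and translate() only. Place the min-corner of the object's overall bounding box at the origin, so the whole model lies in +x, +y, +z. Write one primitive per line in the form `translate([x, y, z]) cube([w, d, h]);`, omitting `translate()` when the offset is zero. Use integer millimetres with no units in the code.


cube([3774, 125, 2432]);


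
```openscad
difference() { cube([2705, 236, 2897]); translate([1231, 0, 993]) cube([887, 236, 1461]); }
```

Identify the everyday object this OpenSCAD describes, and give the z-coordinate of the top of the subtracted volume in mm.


A wall with a window opening. The window head height is 2454 mm.

A wall with a rectangular opening subtracted — a window. Sill at z = 993, opening 1461 mm tall, so the head is at 993 + 1461 = 2454 mm.


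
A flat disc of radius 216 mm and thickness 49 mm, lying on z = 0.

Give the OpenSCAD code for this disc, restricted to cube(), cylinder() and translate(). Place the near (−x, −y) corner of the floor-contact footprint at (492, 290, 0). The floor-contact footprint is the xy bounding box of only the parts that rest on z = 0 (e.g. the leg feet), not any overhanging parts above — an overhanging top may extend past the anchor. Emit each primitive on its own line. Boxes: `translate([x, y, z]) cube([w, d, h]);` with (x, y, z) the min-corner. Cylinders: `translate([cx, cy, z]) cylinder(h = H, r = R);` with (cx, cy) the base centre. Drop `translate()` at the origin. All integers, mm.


translate([708, 506, 0]) cylinder(h = 49, r = 216);


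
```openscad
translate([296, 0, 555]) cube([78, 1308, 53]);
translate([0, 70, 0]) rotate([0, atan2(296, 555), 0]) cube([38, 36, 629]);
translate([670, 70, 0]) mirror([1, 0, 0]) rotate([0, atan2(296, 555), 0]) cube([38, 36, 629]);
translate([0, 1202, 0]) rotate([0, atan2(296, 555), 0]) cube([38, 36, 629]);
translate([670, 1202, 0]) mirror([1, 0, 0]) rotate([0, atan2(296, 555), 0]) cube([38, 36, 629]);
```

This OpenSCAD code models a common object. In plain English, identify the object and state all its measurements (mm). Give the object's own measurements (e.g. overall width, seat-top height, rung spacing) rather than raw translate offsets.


A sawhorse. A 78×1308×53 mm beam (x, y, z) sits on two A-frame leg pairs. Each pair is two raked legs of 38×36 mm section (36 mm along y) splaying symmetrically in x. Each leg rises 555 mm vertically over 296 mm of horizontal reach and is 629 mm long along its own axis. Every leg's outer bottom edge rests on the floor and its outer top edge meets a bottom edge of the beam — the left legs (tilting toward +x) meet the beam's −x bottom edge, the right legs (their mirror images, tilting toward −x) meet its +x bottom edge — so the leg tops tuck under the beam, the beam's underside is 555 mm above the floor, and the feet are 670 mm apart outside-to-outside with the beam centred between them. The two leg pairs are set in 70 mm from either end of the beam.


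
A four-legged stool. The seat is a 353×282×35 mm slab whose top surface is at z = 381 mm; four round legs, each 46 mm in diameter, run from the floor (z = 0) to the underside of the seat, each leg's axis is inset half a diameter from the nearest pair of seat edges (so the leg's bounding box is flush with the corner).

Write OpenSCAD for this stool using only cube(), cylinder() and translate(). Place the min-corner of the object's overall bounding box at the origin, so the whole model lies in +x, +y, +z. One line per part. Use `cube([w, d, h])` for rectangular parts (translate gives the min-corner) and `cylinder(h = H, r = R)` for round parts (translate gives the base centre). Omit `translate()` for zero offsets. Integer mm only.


translate([0, 0, 346]) cube([353, 282, 35]);
translate([23, 23, 0]) cylinder(h = 346, r = 23);
translate([330, 23, 0]) cylinder(h = 346, r = 23);
translate([23, 259, 0]) cylinder(h = 346, r = 23);
translate([330, 259, 0]) cylinder(h = 346, r = 23);


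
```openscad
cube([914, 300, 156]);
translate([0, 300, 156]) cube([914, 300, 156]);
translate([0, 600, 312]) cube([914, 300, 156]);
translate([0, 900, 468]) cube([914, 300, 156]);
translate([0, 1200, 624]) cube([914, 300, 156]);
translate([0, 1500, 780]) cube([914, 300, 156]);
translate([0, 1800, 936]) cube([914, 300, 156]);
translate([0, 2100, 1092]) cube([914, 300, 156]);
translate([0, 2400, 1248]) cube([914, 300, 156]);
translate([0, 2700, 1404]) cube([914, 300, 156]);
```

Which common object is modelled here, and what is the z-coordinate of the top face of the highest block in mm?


A staircase. The total rise is 1560 mm.

10 identical blocks, each offset up and back from the previous — a staircase. Each step is 156 mm tall and there are 10 of them, so the total rise is 10 × 156 = 1560 mm.


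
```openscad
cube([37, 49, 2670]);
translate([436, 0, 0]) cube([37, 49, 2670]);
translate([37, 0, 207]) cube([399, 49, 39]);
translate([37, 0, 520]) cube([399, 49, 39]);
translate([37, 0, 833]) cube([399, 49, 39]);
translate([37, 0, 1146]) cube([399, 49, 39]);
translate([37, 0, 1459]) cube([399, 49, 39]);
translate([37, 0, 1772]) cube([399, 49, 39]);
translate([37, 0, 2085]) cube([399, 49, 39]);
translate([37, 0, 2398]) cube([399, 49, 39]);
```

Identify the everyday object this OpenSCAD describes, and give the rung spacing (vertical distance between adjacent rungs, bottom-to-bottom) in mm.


A ladder. The rung spacing is 313 mm.

Two tall 37×49 posts with 8 short bars between them — a ladder. Adjacent rungs sit at z = 207 and z = 520, so the spacing is 520 − 207 = 313 mm.
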